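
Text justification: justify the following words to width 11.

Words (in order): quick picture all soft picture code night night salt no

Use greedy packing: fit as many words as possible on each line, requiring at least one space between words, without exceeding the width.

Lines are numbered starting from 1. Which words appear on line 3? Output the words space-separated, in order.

Answer: soft

Derivation:
Line 1: ['quick'] (min_width=5, slack=6)
Line 2: ['picture', 'all'] (min_width=11, slack=0)
Line 3: ['soft'] (min_width=4, slack=7)
Line 4: ['picture'] (min_width=7, slack=4)
Line 5: ['code', 'night'] (min_width=10, slack=1)
Line 6: ['night', 'salt'] (min_width=10, slack=1)
Line 7: ['no'] (min_width=2, slack=9)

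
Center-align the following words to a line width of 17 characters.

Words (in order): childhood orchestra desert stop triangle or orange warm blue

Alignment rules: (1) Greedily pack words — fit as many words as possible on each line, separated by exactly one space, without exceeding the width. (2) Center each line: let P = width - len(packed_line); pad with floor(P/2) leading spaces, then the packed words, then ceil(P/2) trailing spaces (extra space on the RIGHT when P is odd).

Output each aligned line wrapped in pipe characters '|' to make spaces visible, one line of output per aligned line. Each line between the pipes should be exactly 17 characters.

Answer: |    childhood    |
|orchestra desert |
|stop triangle or |
|orange warm blue |

Derivation:
Line 1: ['childhood'] (min_width=9, slack=8)
Line 2: ['orchestra', 'desert'] (min_width=16, slack=1)
Line 3: ['stop', 'triangle', 'or'] (min_width=16, slack=1)
Line 4: ['orange', 'warm', 'blue'] (min_width=16, slack=1)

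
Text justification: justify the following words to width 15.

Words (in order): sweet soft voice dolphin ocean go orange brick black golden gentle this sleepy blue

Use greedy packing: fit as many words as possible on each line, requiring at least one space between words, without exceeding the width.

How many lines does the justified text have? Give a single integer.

Answer: 7

Derivation:
Line 1: ['sweet', 'soft'] (min_width=10, slack=5)
Line 2: ['voice', 'dolphin'] (min_width=13, slack=2)
Line 3: ['ocean', 'go', 'orange'] (min_width=15, slack=0)
Line 4: ['brick', 'black'] (min_width=11, slack=4)
Line 5: ['golden', 'gentle'] (min_width=13, slack=2)
Line 6: ['this', 'sleepy'] (min_width=11, slack=4)
Line 7: ['blue'] (min_width=4, slack=11)
Total lines: 7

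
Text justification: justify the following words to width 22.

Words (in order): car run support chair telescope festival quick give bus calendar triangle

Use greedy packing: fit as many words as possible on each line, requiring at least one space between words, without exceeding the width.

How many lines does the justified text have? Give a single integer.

Answer: 4

Derivation:
Line 1: ['car', 'run', 'support', 'chair'] (min_width=21, slack=1)
Line 2: ['telescope', 'festival'] (min_width=18, slack=4)
Line 3: ['quick', 'give', 'bus'] (min_width=14, slack=8)
Line 4: ['calendar', 'triangle'] (min_width=17, slack=5)
Total lines: 4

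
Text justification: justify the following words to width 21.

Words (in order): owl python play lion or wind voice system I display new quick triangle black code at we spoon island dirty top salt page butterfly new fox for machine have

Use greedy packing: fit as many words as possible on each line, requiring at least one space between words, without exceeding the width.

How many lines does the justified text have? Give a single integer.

Answer: 8

Derivation:
Line 1: ['owl', 'python', 'play', 'lion'] (min_width=20, slack=1)
Line 2: ['or', 'wind', 'voice', 'system'] (min_width=20, slack=1)
Line 3: ['I', 'display', 'new', 'quick'] (min_width=19, slack=2)
Line 4: ['triangle', 'black', 'code'] (min_width=19, slack=2)
Line 5: ['at', 'we', 'spoon', 'island'] (min_width=18, slack=3)
Line 6: ['dirty', 'top', 'salt', 'page'] (min_width=19, slack=2)
Line 7: ['butterfly', 'new', 'fox', 'for'] (min_width=21, slack=0)
Line 8: ['machine', 'have'] (min_width=12, slack=9)
Total lines: 8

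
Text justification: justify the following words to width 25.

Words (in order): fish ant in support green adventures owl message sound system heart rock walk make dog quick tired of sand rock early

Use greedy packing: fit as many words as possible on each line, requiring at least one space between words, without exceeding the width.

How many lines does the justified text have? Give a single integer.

Line 1: ['fish', 'ant', 'in', 'support', 'green'] (min_width=25, slack=0)
Line 2: ['adventures', 'owl', 'message'] (min_width=22, slack=3)
Line 3: ['sound', 'system', 'heart', 'rock'] (min_width=23, slack=2)
Line 4: ['walk', 'make', 'dog', 'quick', 'tired'] (min_width=25, slack=0)
Line 5: ['of', 'sand', 'rock', 'early'] (min_width=18, slack=7)
Total lines: 5

Answer: 5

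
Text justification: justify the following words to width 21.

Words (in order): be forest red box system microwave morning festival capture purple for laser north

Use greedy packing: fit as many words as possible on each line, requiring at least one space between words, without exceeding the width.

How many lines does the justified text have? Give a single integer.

Line 1: ['be', 'forest', 'red', 'box'] (min_width=17, slack=4)
Line 2: ['system', 'microwave'] (min_width=16, slack=5)
Line 3: ['morning', 'festival'] (min_width=16, slack=5)
Line 4: ['capture', 'purple', 'for'] (min_width=18, slack=3)
Line 5: ['laser', 'north'] (min_width=11, slack=10)
Total lines: 5

Answer: 5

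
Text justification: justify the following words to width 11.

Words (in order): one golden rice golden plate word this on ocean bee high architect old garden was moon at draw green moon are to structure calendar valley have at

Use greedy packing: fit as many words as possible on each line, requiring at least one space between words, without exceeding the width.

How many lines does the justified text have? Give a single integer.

Answer: 15

Derivation:
Line 1: ['one', 'golden'] (min_width=10, slack=1)
Line 2: ['rice', 'golden'] (min_width=11, slack=0)
Line 3: ['plate', 'word'] (min_width=10, slack=1)
Line 4: ['this', 'on'] (min_width=7, slack=4)
Line 5: ['ocean', 'bee'] (min_width=9, slack=2)
Line 6: ['high'] (min_width=4, slack=7)
Line 7: ['architect'] (min_width=9, slack=2)
Line 8: ['old', 'garden'] (min_width=10, slack=1)
Line 9: ['was', 'moon', 'at'] (min_width=11, slack=0)
Line 10: ['draw', 'green'] (min_width=10, slack=1)
Line 11: ['moon', 'are', 'to'] (min_width=11, slack=0)
Line 12: ['structure'] (min_width=9, slack=2)
Line 13: ['calendar'] (min_width=8, slack=3)
Line 14: ['valley', 'have'] (min_width=11, slack=0)
Line 15: ['at'] (min_width=2, slack=9)
Total lines: 15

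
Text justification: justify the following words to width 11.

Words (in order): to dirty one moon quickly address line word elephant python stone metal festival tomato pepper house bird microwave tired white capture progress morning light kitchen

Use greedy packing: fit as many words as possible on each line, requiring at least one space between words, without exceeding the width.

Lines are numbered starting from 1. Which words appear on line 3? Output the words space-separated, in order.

Answer: quickly

Derivation:
Line 1: ['to', 'dirty'] (min_width=8, slack=3)
Line 2: ['one', 'moon'] (min_width=8, slack=3)
Line 3: ['quickly'] (min_width=7, slack=4)
Line 4: ['address'] (min_width=7, slack=4)
Line 5: ['line', 'word'] (min_width=9, slack=2)
Line 6: ['elephant'] (min_width=8, slack=3)
Line 7: ['python'] (min_width=6, slack=5)
Line 8: ['stone', 'metal'] (min_width=11, slack=0)
Line 9: ['festival'] (min_width=8, slack=3)
Line 10: ['tomato'] (min_width=6, slack=5)
Line 11: ['pepper'] (min_width=6, slack=5)
Line 12: ['house', 'bird'] (min_width=10, slack=1)
Line 13: ['microwave'] (min_width=9, slack=2)
Line 14: ['tired', 'white'] (min_width=11, slack=0)
Line 15: ['capture'] (min_width=7, slack=4)
Line 16: ['progress'] (min_width=8, slack=3)
Line 17: ['morning'] (min_width=7, slack=4)
Line 18: ['light'] (min_width=5, slack=6)
Line 19: ['kitchen'] (min_width=7, slack=4)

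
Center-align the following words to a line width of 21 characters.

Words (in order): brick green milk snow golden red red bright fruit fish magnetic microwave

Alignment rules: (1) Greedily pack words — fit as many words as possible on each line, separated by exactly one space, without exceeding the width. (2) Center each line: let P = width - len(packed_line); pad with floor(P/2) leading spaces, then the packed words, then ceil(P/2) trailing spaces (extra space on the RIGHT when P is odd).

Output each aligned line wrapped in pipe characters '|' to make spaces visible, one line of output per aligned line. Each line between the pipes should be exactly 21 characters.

Line 1: ['brick', 'green', 'milk', 'snow'] (min_width=21, slack=0)
Line 2: ['golden', 'red', 'red', 'bright'] (min_width=21, slack=0)
Line 3: ['fruit', 'fish', 'magnetic'] (min_width=19, slack=2)
Line 4: ['microwave'] (min_width=9, slack=12)

Answer: |brick green milk snow|
|golden red red bright|
| fruit fish magnetic |
|      microwave      |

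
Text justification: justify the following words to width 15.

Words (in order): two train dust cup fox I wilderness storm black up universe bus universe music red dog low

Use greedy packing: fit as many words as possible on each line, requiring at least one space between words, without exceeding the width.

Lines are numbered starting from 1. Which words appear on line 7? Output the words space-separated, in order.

Answer: red dog low

Derivation:
Line 1: ['two', 'train', 'dust'] (min_width=14, slack=1)
Line 2: ['cup', 'fox', 'I'] (min_width=9, slack=6)
Line 3: ['wilderness'] (min_width=10, slack=5)
Line 4: ['storm', 'black', 'up'] (min_width=14, slack=1)
Line 5: ['universe', 'bus'] (min_width=12, slack=3)
Line 6: ['universe', 'music'] (min_width=14, slack=1)
Line 7: ['red', 'dog', 'low'] (min_width=11, slack=4)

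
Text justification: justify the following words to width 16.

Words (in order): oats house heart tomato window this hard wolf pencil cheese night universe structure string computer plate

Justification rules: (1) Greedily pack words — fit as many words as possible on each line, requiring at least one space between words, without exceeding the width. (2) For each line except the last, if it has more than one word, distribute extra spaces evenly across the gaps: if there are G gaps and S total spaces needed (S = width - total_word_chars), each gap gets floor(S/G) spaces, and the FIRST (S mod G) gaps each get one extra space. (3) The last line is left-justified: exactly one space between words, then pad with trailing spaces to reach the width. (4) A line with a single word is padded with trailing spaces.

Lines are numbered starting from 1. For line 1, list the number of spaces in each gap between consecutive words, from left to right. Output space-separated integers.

Line 1: ['oats', 'house', 'heart'] (min_width=16, slack=0)
Line 2: ['tomato', 'window'] (min_width=13, slack=3)
Line 3: ['this', 'hard', 'wolf'] (min_width=14, slack=2)
Line 4: ['pencil', 'cheese'] (min_width=13, slack=3)
Line 5: ['night', 'universe'] (min_width=14, slack=2)
Line 6: ['structure', 'string'] (min_width=16, slack=0)
Line 7: ['computer', 'plate'] (min_width=14, slack=2)

Answer: 1 1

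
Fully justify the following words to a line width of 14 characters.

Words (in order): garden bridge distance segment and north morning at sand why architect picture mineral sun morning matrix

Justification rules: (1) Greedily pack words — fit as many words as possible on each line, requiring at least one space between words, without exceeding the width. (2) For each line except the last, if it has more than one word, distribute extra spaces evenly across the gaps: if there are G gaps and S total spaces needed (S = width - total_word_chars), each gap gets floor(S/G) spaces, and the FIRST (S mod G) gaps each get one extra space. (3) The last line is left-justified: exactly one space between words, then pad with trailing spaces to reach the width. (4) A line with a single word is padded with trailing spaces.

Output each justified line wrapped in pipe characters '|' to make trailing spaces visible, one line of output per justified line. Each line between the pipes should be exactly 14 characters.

Line 1: ['garden', 'bridge'] (min_width=13, slack=1)
Line 2: ['distance'] (min_width=8, slack=6)
Line 3: ['segment', 'and'] (min_width=11, slack=3)
Line 4: ['north', 'morning'] (min_width=13, slack=1)
Line 5: ['at', 'sand', 'why'] (min_width=11, slack=3)
Line 6: ['architect'] (min_width=9, slack=5)
Line 7: ['picture'] (min_width=7, slack=7)
Line 8: ['mineral', 'sun'] (min_width=11, slack=3)
Line 9: ['morning', 'matrix'] (min_width=14, slack=0)

Answer: |garden  bridge|
|distance      |
|segment    and|
|north  morning|
|at   sand  why|
|architect     |
|picture       |
|mineral    sun|
|morning matrix|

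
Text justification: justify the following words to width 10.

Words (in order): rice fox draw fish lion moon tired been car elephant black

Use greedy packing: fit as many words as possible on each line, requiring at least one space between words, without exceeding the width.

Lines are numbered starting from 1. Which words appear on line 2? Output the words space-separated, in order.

Answer: draw fish

Derivation:
Line 1: ['rice', 'fox'] (min_width=8, slack=2)
Line 2: ['draw', 'fish'] (min_width=9, slack=1)
Line 3: ['lion', 'moon'] (min_width=9, slack=1)
Line 4: ['tired', 'been'] (min_width=10, slack=0)
Line 5: ['car'] (min_width=3, slack=7)
Line 6: ['elephant'] (min_width=8, slack=2)
Line 7: ['black'] (min_width=5, slack=5)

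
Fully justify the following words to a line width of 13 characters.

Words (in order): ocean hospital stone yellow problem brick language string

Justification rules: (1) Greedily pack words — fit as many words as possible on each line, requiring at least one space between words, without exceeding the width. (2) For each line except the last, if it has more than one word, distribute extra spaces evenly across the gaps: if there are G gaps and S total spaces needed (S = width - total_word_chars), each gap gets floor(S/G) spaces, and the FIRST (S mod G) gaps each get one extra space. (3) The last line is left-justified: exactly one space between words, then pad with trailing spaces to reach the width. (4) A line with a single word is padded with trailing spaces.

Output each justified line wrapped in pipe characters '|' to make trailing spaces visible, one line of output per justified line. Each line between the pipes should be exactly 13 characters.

Answer: |ocean        |
|hospital     |
|stone  yellow|
|problem brick|
|language     |
|string       |

Derivation:
Line 1: ['ocean'] (min_width=5, slack=8)
Line 2: ['hospital'] (min_width=8, slack=5)
Line 3: ['stone', 'yellow'] (min_width=12, slack=1)
Line 4: ['problem', 'brick'] (min_width=13, slack=0)
Line 5: ['language'] (min_width=8, slack=5)
Line 6: ['string'] (min_width=6, slack=7)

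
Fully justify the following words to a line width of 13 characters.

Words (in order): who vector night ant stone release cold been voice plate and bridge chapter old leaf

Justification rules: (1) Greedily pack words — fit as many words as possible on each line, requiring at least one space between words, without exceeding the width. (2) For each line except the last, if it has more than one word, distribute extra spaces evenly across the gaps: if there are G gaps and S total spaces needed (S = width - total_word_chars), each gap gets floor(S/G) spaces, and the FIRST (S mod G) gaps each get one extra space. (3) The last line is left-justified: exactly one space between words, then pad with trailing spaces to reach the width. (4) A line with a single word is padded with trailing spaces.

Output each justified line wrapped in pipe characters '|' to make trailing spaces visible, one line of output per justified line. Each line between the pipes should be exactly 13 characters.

Answer: |who    vector|
|night     ant|
|stone release|
|cold     been|
|voice   plate|
|and    bridge|
|chapter   old|
|leaf         |

Derivation:
Line 1: ['who', 'vector'] (min_width=10, slack=3)
Line 2: ['night', 'ant'] (min_width=9, slack=4)
Line 3: ['stone', 'release'] (min_width=13, slack=0)
Line 4: ['cold', 'been'] (min_width=9, slack=4)
Line 5: ['voice', 'plate'] (min_width=11, slack=2)
Line 6: ['and', 'bridge'] (min_width=10, slack=3)
Line 7: ['chapter', 'old'] (min_width=11, slack=2)
Line 8: ['leaf'] (min_width=4, slack=9)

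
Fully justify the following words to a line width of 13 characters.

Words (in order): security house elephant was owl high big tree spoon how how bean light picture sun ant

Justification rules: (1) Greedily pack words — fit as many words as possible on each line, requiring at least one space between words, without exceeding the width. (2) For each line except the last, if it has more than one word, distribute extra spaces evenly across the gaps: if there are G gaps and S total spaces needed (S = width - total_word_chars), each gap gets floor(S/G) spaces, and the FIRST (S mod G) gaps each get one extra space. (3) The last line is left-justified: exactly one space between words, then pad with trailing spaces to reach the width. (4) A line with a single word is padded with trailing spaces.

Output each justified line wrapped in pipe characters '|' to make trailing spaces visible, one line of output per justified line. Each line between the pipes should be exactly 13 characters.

Answer: |security     |
|house        |
|elephant  was|
|owl  high big|
|tree    spoon|
|how  how bean|
|light picture|
|sun ant      |

Derivation:
Line 1: ['security'] (min_width=8, slack=5)
Line 2: ['house'] (min_width=5, slack=8)
Line 3: ['elephant', 'was'] (min_width=12, slack=1)
Line 4: ['owl', 'high', 'big'] (min_width=12, slack=1)
Line 5: ['tree', 'spoon'] (min_width=10, slack=3)
Line 6: ['how', 'how', 'bean'] (min_width=12, slack=1)
Line 7: ['light', 'picture'] (min_width=13, slack=0)
Line 8: ['sun', 'ant'] (min_width=7, slack=6)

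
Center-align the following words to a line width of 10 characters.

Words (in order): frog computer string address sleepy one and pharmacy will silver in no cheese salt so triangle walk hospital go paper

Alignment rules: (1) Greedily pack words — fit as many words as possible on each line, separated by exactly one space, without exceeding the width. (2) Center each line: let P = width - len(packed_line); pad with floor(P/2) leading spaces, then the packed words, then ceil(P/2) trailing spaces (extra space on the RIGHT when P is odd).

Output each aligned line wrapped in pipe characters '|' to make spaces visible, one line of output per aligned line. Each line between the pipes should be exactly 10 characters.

Line 1: ['frog'] (min_width=4, slack=6)
Line 2: ['computer'] (min_width=8, slack=2)
Line 3: ['string'] (min_width=6, slack=4)
Line 4: ['address'] (min_width=7, slack=3)
Line 5: ['sleepy', 'one'] (min_width=10, slack=0)
Line 6: ['and'] (min_width=3, slack=7)
Line 7: ['pharmacy'] (min_width=8, slack=2)
Line 8: ['will'] (min_width=4, slack=6)
Line 9: ['silver', 'in'] (min_width=9, slack=1)
Line 10: ['no', 'cheese'] (min_width=9, slack=1)
Line 11: ['salt', 'so'] (min_width=7, slack=3)
Line 12: ['triangle'] (min_width=8, slack=2)
Line 13: ['walk'] (min_width=4, slack=6)
Line 14: ['hospital'] (min_width=8, slack=2)
Line 15: ['go', 'paper'] (min_width=8, slack=2)

Answer: |   frog   |
| computer |
|  string  |
| address  |
|sleepy one|
|   and    |
| pharmacy |
|   will   |
|silver in |
|no cheese |
| salt so  |
| triangle |
|   walk   |
| hospital |
| go paper |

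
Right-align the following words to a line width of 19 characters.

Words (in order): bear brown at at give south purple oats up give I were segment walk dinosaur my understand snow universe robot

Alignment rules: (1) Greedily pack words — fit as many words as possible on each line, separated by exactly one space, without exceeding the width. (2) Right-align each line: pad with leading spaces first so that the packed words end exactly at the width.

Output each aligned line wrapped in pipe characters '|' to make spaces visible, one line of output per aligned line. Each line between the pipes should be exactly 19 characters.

Line 1: ['bear', 'brown', 'at', 'at'] (min_width=16, slack=3)
Line 2: ['give', 'south', 'purple'] (min_width=17, slack=2)
Line 3: ['oats', 'up', 'give', 'I', 'were'] (min_width=19, slack=0)
Line 4: ['segment', 'walk'] (min_width=12, slack=7)
Line 5: ['dinosaur', 'my'] (min_width=11, slack=8)
Line 6: ['understand', 'snow'] (min_width=15, slack=4)
Line 7: ['universe', 'robot'] (min_width=14, slack=5)

Answer: |   bear brown at at|
|  give south purple|
|oats up give I were|
|       segment walk|
|        dinosaur my|
|    understand snow|
|     universe robot|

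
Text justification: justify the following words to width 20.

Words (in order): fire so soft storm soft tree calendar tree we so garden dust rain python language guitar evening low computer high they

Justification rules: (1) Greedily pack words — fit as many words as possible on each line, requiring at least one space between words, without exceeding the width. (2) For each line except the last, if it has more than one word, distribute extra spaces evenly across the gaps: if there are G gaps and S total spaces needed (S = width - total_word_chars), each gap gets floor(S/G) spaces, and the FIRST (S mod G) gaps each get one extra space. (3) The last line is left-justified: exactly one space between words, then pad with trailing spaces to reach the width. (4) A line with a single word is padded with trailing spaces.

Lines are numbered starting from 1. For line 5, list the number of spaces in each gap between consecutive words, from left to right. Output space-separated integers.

Line 1: ['fire', 'so', 'soft', 'storm'] (min_width=18, slack=2)
Line 2: ['soft', 'tree', 'calendar'] (min_width=18, slack=2)
Line 3: ['tree', 'we', 'so', 'garden'] (min_width=17, slack=3)
Line 4: ['dust', 'rain', 'python'] (min_width=16, slack=4)
Line 5: ['language', 'guitar'] (min_width=15, slack=5)
Line 6: ['evening', 'low', 'computer'] (min_width=20, slack=0)
Line 7: ['high', 'they'] (min_width=9, slack=11)

Answer: 6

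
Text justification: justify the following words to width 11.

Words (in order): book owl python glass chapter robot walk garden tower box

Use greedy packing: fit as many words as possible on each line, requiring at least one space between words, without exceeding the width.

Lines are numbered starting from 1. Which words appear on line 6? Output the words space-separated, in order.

Line 1: ['book', 'owl'] (min_width=8, slack=3)
Line 2: ['python'] (min_width=6, slack=5)
Line 3: ['glass'] (min_width=5, slack=6)
Line 4: ['chapter'] (min_width=7, slack=4)
Line 5: ['robot', 'walk'] (min_width=10, slack=1)
Line 6: ['garden'] (min_width=6, slack=5)
Line 7: ['tower', 'box'] (min_width=9, slack=2)

Answer: garden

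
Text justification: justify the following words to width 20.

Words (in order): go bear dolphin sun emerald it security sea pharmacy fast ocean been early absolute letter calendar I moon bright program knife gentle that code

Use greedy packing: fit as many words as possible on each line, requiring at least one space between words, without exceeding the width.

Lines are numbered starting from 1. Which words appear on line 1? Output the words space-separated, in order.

Answer: go bear dolphin sun

Derivation:
Line 1: ['go', 'bear', 'dolphin', 'sun'] (min_width=19, slack=1)
Line 2: ['emerald', 'it', 'security'] (min_width=19, slack=1)
Line 3: ['sea', 'pharmacy', 'fast'] (min_width=17, slack=3)
Line 4: ['ocean', 'been', 'early'] (min_width=16, slack=4)
Line 5: ['absolute', 'letter'] (min_width=15, slack=5)
Line 6: ['calendar', 'I', 'moon'] (min_width=15, slack=5)
Line 7: ['bright', 'program', 'knife'] (min_width=20, slack=0)
Line 8: ['gentle', 'that', 'code'] (min_width=16, slack=4)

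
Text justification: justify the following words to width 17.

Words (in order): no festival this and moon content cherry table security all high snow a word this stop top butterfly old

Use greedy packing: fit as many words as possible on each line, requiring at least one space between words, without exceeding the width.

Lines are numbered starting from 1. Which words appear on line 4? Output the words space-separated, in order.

Line 1: ['no', 'festival', 'this'] (min_width=16, slack=1)
Line 2: ['and', 'moon', 'content'] (min_width=16, slack=1)
Line 3: ['cherry', 'table'] (min_width=12, slack=5)
Line 4: ['security', 'all', 'high'] (min_width=17, slack=0)
Line 5: ['snow', 'a', 'word', 'this'] (min_width=16, slack=1)
Line 6: ['stop', 'top'] (min_width=8, slack=9)
Line 7: ['butterfly', 'old'] (min_width=13, slack=4)

Answer: security all high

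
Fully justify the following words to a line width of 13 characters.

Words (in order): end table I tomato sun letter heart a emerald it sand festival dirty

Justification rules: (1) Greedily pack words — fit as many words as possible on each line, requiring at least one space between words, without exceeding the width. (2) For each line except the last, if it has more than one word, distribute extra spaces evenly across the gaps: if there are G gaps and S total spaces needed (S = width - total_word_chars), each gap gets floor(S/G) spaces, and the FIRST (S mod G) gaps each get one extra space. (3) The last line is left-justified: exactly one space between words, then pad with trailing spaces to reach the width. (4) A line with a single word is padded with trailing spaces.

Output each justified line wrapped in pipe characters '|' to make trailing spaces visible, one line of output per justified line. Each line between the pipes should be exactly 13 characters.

Answer: |end  table  I|
|tomato    sun|
|letter  heart|
|a  emerald it|
|sand festival|
|dirty        |

Derivation:
Line 1: ['end', 'table', 'I'] (min_width=11, slack=2)
Line 2: ['tomato', 'sun'] (min_width=10, slack=3)
Line 3: ['letter', 'heart'] (min_width=12, slack=1)
Line 4: ['a', 'emerald', 'it'] (min_width=12, slack=1)
Line 5: ['sand', 'festival'] (min_width=13, slack=0)
Line 6: ['dirty'] (min_width=5, slack=8)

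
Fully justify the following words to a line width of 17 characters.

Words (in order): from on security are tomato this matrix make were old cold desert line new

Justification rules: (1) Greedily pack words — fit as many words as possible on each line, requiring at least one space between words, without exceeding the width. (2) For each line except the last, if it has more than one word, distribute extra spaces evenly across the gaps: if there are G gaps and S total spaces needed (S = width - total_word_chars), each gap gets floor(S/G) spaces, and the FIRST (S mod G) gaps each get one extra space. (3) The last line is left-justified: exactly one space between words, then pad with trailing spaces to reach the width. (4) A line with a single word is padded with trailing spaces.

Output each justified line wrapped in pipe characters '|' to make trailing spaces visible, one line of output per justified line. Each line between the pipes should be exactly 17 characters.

Answer: |from  on security|
|are  tomato  this|
|matrix  make were|
|old  cold  desert|
|line new         |

Derivation:
Line 1: ['from', 'on', 'security'] (min_width=16, slack=1)
Line 2: ['are', 'tomato', 'this'] (min_width=15, slack=2)
Line 3: ['matrix', 'make', 'were'] (min_width=16, slack=1)
Line 4: ['old', 'cold', 'desert'] (min_width=15, slack=2)
Line 5: ['line', 'new'] (min_width=8, slack=9)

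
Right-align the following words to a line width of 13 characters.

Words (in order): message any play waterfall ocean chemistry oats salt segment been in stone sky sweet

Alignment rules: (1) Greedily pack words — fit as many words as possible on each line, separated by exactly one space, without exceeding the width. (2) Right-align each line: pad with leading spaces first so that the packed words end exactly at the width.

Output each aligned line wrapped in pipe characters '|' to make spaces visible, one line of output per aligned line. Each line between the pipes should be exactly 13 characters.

Line 1: ['message', 'any'] (min_width=11, slack=2)
Line 2: ['play'] (min_width=4, slack=9)
Line 3: ['waterfall'] (min_width=9, slack=4)
Line 4: ['ocean'] (min_width=5, slack=8)
Line 5: ['chemistry'] (min_width=9, slack=4)
Line 6: ['oats', 'salt'] (min_width=9, slack=4)
Line 7: ['segment', 'been'] (min_width=12, slack=1)
Line 8: ['in', 'stone', 'sky'] (min_width=12, slack=1)
Line 9: ['sweet'] (min_width=5, slack=8)

Answer: |  message any|
|         play|
|    waterfall|
|        ocean|
|    chemistry|
|    oats salt|
| segment been|
| in stone sky|
|        sweet|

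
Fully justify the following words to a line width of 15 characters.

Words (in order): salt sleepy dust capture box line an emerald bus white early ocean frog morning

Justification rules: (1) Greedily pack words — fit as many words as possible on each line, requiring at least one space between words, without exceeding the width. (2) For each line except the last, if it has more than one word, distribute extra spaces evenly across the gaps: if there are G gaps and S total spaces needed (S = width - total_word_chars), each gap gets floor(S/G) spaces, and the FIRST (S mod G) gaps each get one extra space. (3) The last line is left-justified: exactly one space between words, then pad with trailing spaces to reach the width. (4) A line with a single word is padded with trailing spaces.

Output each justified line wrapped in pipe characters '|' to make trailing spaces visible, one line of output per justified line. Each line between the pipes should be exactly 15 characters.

Answer: |salt     sleepy|
|dust    capture|
|box   line   an|
|emerald     bus|
|white     early|
|ocean      frog|
|morning        |

Derivation:
Line 1: ['salt', 'sleepy'] (min_width=11, slack=4)
Line 2: ['dust', 'capture'] (min_width=12, slack=3)
Line 3: ['box', 'line', 'an'] (min_width=11, slack=4)
Line 4: ['emerald', 'bus'] (min_width=11, slack=4)
Line 5: ['white', 'early'] (min_width=11, slack=4)
Line 6: ['ocean', 'frog'] (min_width=10, slack=5)
Line 7: ['morning'] (min_width=7, slack=8)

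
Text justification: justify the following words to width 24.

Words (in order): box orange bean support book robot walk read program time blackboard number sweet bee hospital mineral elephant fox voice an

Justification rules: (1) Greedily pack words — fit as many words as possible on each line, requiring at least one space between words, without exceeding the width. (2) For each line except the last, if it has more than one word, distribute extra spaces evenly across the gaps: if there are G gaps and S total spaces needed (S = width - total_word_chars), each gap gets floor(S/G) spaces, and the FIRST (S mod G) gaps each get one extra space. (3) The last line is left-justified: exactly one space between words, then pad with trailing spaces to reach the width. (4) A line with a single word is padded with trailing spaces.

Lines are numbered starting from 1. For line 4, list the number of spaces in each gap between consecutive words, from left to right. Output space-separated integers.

Answer: 5 5

Derivation:
Line 1: ['box', 'orange', 'bean', 'support'] (min_width=23, slack=1)
Line 2: ['book', 'robot', 'walk', 'read'] (min_width=20, slack=4)
Line 3: ['program', 'time', 'blackboard'] (min_width=23, slack=1)
Line 4: ['number', 'sweet', 'bee'] (min_width=16, slack=8)
Line 5: ['hospital', 'mineral'] (min_width=16, slack=8)
Line 6: ['elephant', 'fox', 'voice', 'an'] (min_width=21, slack=3)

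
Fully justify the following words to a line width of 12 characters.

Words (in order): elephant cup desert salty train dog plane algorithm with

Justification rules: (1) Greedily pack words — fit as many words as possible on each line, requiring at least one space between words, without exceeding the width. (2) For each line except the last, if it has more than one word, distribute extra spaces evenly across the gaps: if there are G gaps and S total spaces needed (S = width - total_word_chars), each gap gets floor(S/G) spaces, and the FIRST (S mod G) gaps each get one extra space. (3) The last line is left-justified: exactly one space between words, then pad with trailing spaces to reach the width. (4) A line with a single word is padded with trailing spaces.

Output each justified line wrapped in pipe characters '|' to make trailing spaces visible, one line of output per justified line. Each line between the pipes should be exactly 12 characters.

Line 1: ['elephant', 'cup'] (min_width=12, slack=0)
Line 2: ['desert', 'salty'] (min_width=12, slack=0)
Line 3: ['train', 'dog'] (min_width=9, slack=3)
Line 4: ['plane'] (min_width=5, slack=7)
Line 5: ['algorithm'] (min_width=9, slack=3)
Line 6: ['with'] (min_width=4, slack=8)

Answer: |elephant cup|
|desert salty|
|train    dog|
|plane       |
|algorithm   |
|with        |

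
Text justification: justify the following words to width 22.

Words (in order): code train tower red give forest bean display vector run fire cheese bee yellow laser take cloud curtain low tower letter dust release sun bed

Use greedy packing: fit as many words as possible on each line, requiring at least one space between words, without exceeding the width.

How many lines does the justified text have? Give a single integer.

Answer: 8

Derivation:
Line 1: ['code', 'train', 'tower', 'red'] (min_width=20, slack=2)
Line 2: ['give', 'forest', 'bean'] (min_width=16, slack=6)
Line 3: ['display', 'vector', 'run'] (min_width=18, slack=4)
Line 4: ['fire', 'cheese', 'bee', 'yellow'] (min_width=22, slack=0)
Line 5: ['laser', 'take', 'cloud'] (min_width=16, slack=6)
Line 6: ['curtain', 'low', 'tower'] (min_width=17, slack=5)
Line 7: ['letter', 'dust', 'release'] (min_width=19, slack=3)
Line 8: ['sun', 'bed'] (min_width=7, slack=15)
Total lines: 8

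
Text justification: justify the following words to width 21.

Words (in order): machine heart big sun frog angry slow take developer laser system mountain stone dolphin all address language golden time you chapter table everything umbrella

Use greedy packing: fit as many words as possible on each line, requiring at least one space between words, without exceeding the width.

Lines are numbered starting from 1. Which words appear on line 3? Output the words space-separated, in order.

Answer: developer laser

Derivation:
Line 1: ['machine', 'heart', 'big', 'sun'] (min_width=21, slack=0)
Line 2: ['frog', 'angry', 'slow', 'take'] (min_width=20, slack=1)
Line 3: ['developer', 'laser'] (min_width=15, slack=6)
Line 4: ['system', 'mountain', 'stone'] (min_width=21, slack=0)
Line 5: ['dolphin', 'all', 'address'] (min_width=19, slack=2)
Line 6: ['language', 'golden', 'time'] (min_width=20, slack=1)
Line 7: ['you', 'chapter', 'table'] (min_width=17, slack=4)
Line 8: ['everything', 'umbrella'] (min_width=19, slack=2)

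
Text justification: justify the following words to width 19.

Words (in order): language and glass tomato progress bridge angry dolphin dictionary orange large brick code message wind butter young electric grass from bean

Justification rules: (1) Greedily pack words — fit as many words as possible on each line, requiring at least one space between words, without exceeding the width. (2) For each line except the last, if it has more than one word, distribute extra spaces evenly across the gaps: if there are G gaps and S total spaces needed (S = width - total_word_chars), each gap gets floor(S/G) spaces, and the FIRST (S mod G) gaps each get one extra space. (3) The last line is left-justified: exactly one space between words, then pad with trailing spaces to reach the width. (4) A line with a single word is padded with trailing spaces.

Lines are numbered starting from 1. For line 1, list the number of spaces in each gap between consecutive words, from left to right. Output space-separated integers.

Line 1: ['language', 'and', 'glass'] (min_width=18, slack=1)
Line 2: ['tomato', 'progress'] (min_width=15, slack=4)
Line 3: ['bridge', 'angry'] (min_width=12, slack=7)
Line 4: ['dolphin', 'dictionary'] (min_width=18, slack=1)
Line 5: ['orange', 'large', 'brick'] (min_width=18, slack=1)
Line 6: ['code', 'message', 'wind'] (min_width=17, slack=2)
Line 7: ['butter', 'young'] (min_width=12, slack=7)
Line 8: ['electric', 'grass', 'from'] (min_width=19, slack=0)
Line 9: ['bean'] (min_width=4, slack=15)

Answer: 2 1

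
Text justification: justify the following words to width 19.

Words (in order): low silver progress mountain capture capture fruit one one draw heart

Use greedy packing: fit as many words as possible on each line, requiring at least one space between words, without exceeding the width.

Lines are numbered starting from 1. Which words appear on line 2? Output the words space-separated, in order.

Line 1: ['low', 'silver', 'progress'] (min_width=19, slack=0)
Line 2: ['mountain', 'capture'] (min_width=16, slack=3)
Line 3: ['capture', 'fruit', 'one'] (min_width=17, slack=2)
Line 4: ['one', 'draw', 'heart'] (min_width=14, slack=5)

Answer: mountain capture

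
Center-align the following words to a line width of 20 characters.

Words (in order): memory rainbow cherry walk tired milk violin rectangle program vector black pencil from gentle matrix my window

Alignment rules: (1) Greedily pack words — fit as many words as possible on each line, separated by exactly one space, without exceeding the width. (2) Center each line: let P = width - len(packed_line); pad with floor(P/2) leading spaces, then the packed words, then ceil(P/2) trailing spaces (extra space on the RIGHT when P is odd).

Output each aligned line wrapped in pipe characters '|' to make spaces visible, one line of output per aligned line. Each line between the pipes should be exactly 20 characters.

Line 1: ['memory', 'rainbow'] (min_width=14, slack=6)
Line 2: ['cherry', 'walk', 'tired'] (min_width=17, slack=3)
Line 3: ['milk', 'violin'] (min_width=11, slack=9)
Line 4: ['rectangle', 'program'] (min_width=17, slack=3)
Line 5: ['vector', 'black', 'pencil'] (min_width=19, slack=1)
Line 6: ['from', 'gentle', 'matrix'] (min_width=18, slack=2)
Line 7: ['my', 'window'] (min_width=9, slack=11)

Answer: |   memory rainbow   |
| cherry walk tired  |
|    milk violin     |
| rectangle program  |
|vector black pencil |
| from gentle matrix |
|     my window      |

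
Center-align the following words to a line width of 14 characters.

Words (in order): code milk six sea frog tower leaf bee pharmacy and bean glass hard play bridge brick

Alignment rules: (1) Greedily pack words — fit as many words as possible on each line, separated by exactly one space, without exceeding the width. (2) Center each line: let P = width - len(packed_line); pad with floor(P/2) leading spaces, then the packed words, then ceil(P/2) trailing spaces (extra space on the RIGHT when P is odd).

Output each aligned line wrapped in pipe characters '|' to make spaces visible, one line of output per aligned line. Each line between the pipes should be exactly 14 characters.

Answer: |code milk six |
|sea frog tower|
|   leaf bee   |
| pharmacy and |
|  bean glass  |
|  hard play   |
| bridge brick |

Derivation:
Line 1: ['code', 'milk', 'six'] (min_width=13, slack=1)
Line 2: ['sea', 'frog', 'tower'] (min_width=14, slack=0)
Line 3: ['leaf', 'bee'] (min_width=8, slack=6)
Line 4: ['pharmacy', 'and'] (min_width=12, slack=2)
Line 5: ['bean', 'glass'] (min_width=10, slack=4)
Line 6: ['hard', 'play'] (min_width=9, slack=5)
Line 7: ['bridge', 'brick'] (min_width=12, slack=2)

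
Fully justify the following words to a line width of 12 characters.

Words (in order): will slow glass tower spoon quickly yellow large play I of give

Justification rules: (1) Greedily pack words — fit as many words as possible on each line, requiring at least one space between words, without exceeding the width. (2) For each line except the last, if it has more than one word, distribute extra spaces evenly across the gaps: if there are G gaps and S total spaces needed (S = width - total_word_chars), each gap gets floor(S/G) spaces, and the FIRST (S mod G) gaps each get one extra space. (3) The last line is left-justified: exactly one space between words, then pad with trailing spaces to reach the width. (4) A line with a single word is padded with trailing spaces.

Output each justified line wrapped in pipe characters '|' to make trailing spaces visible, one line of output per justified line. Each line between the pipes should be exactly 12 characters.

Line 1: ['will', 'slow'] (min_width=9, slack=3)
Line 2: ['glass', 'tower'] (min_width=11, slack=1)
Line 3: ['spoon'] (min_width=5, slack=7)
Line 4: ['quickly'] (min_width=7, slack=5)
Line 5: ['yellow', 'large'] (min_width=12, slack=0)
Line 6: ['play', 'I', 'of'] (min_width=9, slack=3)
Line 7: ['give'] (min_width=4, slack=8)

Answer: |will    slow|
|glass  tower|
|spoon       |
|quickly     |
|yellow large|
|play   I  of|
|give        |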